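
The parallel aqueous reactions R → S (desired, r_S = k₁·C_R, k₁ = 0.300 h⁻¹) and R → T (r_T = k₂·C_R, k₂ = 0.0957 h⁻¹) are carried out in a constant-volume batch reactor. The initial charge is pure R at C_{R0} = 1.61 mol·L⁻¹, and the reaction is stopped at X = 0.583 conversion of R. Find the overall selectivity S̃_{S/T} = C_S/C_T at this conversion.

3.13

C_R = C_{R0}(1−X) = 0.6714 mol·L⁻¹.
Both paths are first order in R, so the instantaneous fraction to S is constant: dC_S/d(−C_R) = k₁/(k₁+k₂) = 0.7582.
C_S = 0.7582·(C_{R0}−C_R) = 0.7582×0.9386 = 0.712 mol·L⁻¹.
C_T = (C_{R0}−C_R)−C_S = 0.2270 mol·L⁻¹; S̃_{S/T} = 0.7116/0.2270 = 3.13.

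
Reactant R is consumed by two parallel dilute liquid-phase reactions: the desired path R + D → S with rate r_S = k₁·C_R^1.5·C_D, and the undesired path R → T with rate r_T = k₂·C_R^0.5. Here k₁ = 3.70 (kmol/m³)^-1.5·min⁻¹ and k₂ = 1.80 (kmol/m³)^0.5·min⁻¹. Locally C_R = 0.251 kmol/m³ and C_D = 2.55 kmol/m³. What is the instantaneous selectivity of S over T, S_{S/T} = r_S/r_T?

1.32

S_{S/T} = r_S/r_T = (k₁·C_R^1.5·C_D)/(k₂·C_R^0.5) = (k₁/k₂)·C_R·C_D.
= (3.70×0.2510^1.5×2.550) / (1.80×0.2510^0.5) = 1.186/0.9018 = 1.32.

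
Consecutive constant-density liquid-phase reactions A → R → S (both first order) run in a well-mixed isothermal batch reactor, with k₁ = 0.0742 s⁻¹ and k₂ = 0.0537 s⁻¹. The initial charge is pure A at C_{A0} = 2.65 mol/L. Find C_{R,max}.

1.14 mol/L

At the optimum, C_{R,max}/C_{A0} = (k₁/k₂)^[k₂/(k₂−k₁)].
= (0.0742/0.0537)^(0.0537/(0.0537−0.0742)) = (1.382)^(-2.620) = 0.4287.
C_{R,max} = 0.4287×2.65 = 1.14 mol/L.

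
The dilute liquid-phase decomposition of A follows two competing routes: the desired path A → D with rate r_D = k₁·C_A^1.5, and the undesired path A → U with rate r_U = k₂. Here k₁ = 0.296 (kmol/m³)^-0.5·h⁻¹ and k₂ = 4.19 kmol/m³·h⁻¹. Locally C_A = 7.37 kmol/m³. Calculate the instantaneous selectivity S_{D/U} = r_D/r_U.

S_{D/U} = r_D/r_U = (k₁·C_A^1.5)/(k₂) = (k₁/k₂)·C_A^1.5.
= (0.296×7.370^1.5) / (4.19) = 5.922/4.190 = 1.41.

1.41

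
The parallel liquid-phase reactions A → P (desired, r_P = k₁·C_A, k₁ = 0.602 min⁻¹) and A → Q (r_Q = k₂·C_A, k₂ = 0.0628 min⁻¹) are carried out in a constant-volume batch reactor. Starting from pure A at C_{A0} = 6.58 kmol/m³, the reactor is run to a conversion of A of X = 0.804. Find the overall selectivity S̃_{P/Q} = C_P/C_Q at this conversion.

C_A = C_{A0}(1−X) = 1.290 kmol/m³.
Both paths are first order in A, so the instantaneous fraction to P is constant: dC_P/d(−C_A) = k₁/(k₁+k₂) = 0.9055.
C_P = 0.9055·(C_{A0}−C_A) = 0.9055×5.290 = 4.79 kmol/m³.
C_Q = (C_{A0}−C_A)−C_P = 0.4997 kmol/m³; S̃_{P/Q} = 4.791/0.4997 = 9.59.

9.59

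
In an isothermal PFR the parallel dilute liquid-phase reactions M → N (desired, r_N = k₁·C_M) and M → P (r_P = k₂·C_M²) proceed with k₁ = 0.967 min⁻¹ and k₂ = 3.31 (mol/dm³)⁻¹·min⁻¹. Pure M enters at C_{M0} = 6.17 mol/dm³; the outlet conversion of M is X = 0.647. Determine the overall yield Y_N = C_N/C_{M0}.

C_M = C_{M0}(1−X) = 2.178 mol/dm³.
Along a PFR/batch, dC_N/dC_M = −r_N/(r_N+r_P) = −k₁/(k₁+k₂·C_M).
Integrating from C_{M0} to C_M: C_N = (0.967/3.31)·ln[(0.967+3.31·6.17)/(0.967+3.31·2.18)] = 0.2921·ln(21.39/8.176) = 0.2810 mol/dm³.
Y_N = C_N/C_{M0} = 0.2810/6.17 = 0.0455.

0.0455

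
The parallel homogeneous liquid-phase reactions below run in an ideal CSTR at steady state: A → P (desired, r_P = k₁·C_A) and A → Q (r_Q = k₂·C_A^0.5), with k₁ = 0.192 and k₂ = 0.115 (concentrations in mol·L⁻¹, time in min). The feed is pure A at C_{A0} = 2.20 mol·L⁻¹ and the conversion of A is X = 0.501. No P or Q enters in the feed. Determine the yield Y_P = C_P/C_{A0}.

0.319

Exit C_A = C_{A0}(1−X) = 2.20×0.499 = 1.098 mol·L⁻¹.
A CSTR operates uniformly at the exit composition, giving r_P = 0.2108 and r_Q = 0.1205 (each k·C_A^n at C_A = 1.098).
Fraction of consumed A going to P: r_P/(r_P+r_Q) = 0.6363.
C_P = 0.6363·C_{A0}·X = 0.6363×2.20×0.501 = 0.701 mol·L⁻¹; Y_P = C_P/C_{A0} = 0.319.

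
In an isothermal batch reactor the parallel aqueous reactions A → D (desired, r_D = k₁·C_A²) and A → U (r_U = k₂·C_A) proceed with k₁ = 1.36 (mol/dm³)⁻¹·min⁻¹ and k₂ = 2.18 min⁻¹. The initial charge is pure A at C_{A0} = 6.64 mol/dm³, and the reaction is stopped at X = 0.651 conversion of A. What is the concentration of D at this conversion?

C_A = C_{A0}(1−X) = 2.317 mol/dm³.
Along a PFR/batch, dC_U/dC_A = −r_U/(r_D+r_U) = −k₂/(k₂+k₁·C_A).
Integrating from C_{A0} to C_A: C_U = (2.18/1.36)·ln[(2.18+1.36·6.64)/(2.18+1.36·2.32)] = 1.603·ln(11.21/5.332) = 1.191 mol/dm³.
Then C_D = (C_{A0}−C_A) − C_U = 4.323 − 1.191 = 3.131 mol/dm³.

3.13 mol/dm³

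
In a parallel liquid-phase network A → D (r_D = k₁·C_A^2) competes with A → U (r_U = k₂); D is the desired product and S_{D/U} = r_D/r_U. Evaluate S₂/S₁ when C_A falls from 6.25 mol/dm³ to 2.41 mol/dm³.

0.149

S_{D/U} = (k₁/k₂)·C_A^2, so S₂/S₁ = (C_{A,2}/C_{A,1})^2.
= (2.41/6.25)^2 = (0.3856)^2 = 0.149.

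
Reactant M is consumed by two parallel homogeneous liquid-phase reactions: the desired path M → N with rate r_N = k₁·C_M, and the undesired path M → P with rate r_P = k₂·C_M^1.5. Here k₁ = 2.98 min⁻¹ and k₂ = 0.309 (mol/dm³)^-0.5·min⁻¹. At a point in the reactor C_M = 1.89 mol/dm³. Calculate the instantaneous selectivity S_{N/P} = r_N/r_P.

S_{N/P} = r_N/r_P = (k₁·C_M)/(k₂·C_M^1.5) = (k₁/k₂)·C_M^-0.5.
= (2.98×1.890) / (0.309×1.890^1.5) = 5.632/0.8029 = 7.01.
The undesired path is higher order in M, so low C_M (CSTR or dilute feed) favours N.

7.01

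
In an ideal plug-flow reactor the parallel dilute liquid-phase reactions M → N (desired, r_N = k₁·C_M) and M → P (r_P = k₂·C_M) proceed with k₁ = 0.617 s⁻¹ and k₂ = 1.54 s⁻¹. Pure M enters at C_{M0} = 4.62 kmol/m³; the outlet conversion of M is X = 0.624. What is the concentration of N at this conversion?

C_M = C_{M0}(1−X) = 1.737 kmol/m³.
Both paths are first order in M, so the instantaneous fraction to N is constant: dC_N/d(−C_M) = k₁/(k₁+k₂) = 0.2860.
C_N = 0.2860·(C_{M0}−C_M) = 0.2860×2.883 = 0.825 kmol/m³.

0.825 kmol/m³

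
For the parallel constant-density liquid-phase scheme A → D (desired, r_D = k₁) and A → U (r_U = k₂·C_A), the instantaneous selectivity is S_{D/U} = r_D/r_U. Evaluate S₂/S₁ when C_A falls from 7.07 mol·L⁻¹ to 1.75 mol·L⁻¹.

S_{D/U} = (k₁/k₂)·C_A⁻¹, so S₂/S₁ = (C_{A,2}/C_{A,1})⁻¹.
= 7.07/1.75 = 4.04.

4.04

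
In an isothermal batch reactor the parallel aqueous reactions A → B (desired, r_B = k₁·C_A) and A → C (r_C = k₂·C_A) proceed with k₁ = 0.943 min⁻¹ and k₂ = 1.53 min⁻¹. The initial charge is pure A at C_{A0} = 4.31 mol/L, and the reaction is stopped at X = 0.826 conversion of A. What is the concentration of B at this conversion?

C_A = C_{A0}(1−X) = 0.7499 mol/L.
Both paths are first order in A, so the instantaneous fraction to B is constant: dC_B/d(−C_A) = k₁/(k₁+k₂) = 0.3813.
C_B = 0.3813·(C_{A0}−C_A) = 0.3813×3.560 = 1.36 mol/L.

1.36 mol/L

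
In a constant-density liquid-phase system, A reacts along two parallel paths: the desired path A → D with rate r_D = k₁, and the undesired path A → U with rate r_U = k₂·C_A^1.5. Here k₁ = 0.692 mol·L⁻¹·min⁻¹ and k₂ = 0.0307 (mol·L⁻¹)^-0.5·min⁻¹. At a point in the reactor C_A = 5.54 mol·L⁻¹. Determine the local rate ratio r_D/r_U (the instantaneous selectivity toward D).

1.73

S_{D/U} = r_D/r_U = (k₁)/(k₂·C_A^1.5) = (k₁/k₂)·C_A^-1.5.
= (0.692) / (0.0307×5.540^1.5) = 0.6920/0.4003 = 1.73.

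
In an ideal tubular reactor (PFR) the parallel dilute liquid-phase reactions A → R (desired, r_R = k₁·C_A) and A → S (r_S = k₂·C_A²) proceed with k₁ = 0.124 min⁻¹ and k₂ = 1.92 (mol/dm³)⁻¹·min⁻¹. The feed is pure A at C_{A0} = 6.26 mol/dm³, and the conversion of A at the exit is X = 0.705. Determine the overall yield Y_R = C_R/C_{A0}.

C_A = C_{A0}(1−X) = 1.847 mol/dm³.
Along a PFR/batch, dC_R/dC_A = −r_R/(r_R+r_S) = −k₁/(k₁+k₂·C_A).
Integrating from C_{A0} to C_A: C_R = (0.124/1.92)·ln[(0.124+1.92·6.26)/(0.124+1.92·1.85)] = 0.06458·ln(12.14/3.670) = 0.07728 mol/dm³.
Y_R = C_R/C_{A0} = 0.07728/6.26 = 0.0123.

0.0123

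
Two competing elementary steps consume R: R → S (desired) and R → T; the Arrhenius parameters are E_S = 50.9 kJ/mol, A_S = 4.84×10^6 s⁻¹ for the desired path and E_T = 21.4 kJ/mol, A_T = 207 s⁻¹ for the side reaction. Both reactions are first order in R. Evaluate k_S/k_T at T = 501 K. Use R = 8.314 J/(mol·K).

With equal orders, S_{S/T} = k_S/k_T = (A_S/A_T)·exp[(E_T−E_S)/(RT)].
(E_T−E_S)/(RT) = (21.4−50.9)×10³/(8.314×501) = -29500/4165 = -7.082.
k_S/k_T = (4.84×10^6/207)·exp(-7.082) = 23382 × 8.398×10^-4 = 19.6.

19.6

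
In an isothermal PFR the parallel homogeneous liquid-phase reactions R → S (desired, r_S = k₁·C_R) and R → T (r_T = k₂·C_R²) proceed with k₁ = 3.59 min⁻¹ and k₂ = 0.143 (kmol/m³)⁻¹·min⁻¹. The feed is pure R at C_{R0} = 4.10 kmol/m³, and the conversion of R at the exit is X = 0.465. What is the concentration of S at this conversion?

1.69 kmol/m³

C_R = C_{R0}(1−X) = 2.193 kmol/m³.
Along a PFR/batch, dC_S/dC_R = −r_S/(r_S+r_T) = −k₁/(k₁+k₂·C_R).
Integrating from C_{R0} to C_R: C_S = (3.59/0.143)·ln[(3.59+0.143·4.10)/(3.59+0.143·2.19)] = 25.10·ln(4.176/3.904) = 1.695 kmol/m³.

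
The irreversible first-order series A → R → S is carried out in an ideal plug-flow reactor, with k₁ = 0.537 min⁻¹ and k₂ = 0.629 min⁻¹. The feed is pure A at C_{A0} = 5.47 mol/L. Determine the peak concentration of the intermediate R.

At the optimum, C_{R,max}/C_{A0} = (k₁/k₂)^[k₂/(k₂−k₁)].
= (0.537/0.629)^(0.629/(0.629−0.537)) = (0.8537)^(6.837) = 0.3392.
C_{R,max} = 0.3392×5.47 = 1.86 mol/L.

1.86 mol/L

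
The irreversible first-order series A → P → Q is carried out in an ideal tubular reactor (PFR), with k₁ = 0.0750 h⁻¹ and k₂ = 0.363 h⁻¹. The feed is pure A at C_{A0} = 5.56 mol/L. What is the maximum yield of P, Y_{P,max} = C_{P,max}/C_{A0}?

0.137

Evaluating C_P at τ_opt = ln(k₂/k₁)/(k₂−k₁) gives C_{P,max}/C_{A0} = (k₁/k₂)^[k₂/(k₂−k₁)].
= (0.0750/0.363)^(0.363/(0.363−0.0750)) = (0.2066)^(1.260) = 0.1370.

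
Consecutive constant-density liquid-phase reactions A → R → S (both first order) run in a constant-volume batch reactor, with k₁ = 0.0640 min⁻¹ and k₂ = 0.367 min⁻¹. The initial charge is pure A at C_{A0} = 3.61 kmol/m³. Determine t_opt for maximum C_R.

5.76 min

The intermediate peaks when r₁ = r₂, i.e. k₁e^(−k₁t) = k₂e^(−k₂t), giving t_opt = ln(k₂/k₁)/(k₂−k₁).
= ln(0.367/0.0640)/(0.367−0.0640) = ln(5.734)/0.3030 = 1.746/0.3030 = 5.76 min.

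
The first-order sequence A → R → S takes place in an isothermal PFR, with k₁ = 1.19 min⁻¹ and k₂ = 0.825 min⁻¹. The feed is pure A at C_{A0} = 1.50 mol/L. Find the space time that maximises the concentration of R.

For first-order series the maximum of C_R occurs at τ_opt = ln(k₂/k₁)/(k₂−k₁).
= ln(0.825/1.19)/(0.825−1.19) = ln(0.6933)/-0.3650 = -0.3663/-0.3650 = 1.00 min.

1.00 min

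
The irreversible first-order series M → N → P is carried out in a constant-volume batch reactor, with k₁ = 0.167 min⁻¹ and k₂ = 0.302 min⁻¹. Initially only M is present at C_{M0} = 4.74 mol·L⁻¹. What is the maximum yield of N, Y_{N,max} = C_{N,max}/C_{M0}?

0.266

At the optimum, C_{N,max}/C_{M0} = (k₁/k₂)^[k₂/(k₂−k₁)].
= (0.167/0.302)^(0.302/(0.302−0.167)) = (0.5530)^(2.237) = 0.2657.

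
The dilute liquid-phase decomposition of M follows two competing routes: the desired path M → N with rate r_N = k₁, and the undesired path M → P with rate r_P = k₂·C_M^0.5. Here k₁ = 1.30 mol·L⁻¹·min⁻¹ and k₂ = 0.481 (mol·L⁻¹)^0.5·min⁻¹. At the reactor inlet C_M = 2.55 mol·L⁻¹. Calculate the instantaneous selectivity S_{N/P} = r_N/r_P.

1.69

S_{N/P} = r_N/r_P = (k₁)/(k₂·C_M^0.5) = (k₁/k₂)·C_M^-0.5.
= (1.30) / (0.481×2.550^0.5) = 1.300/0.7681 = 1.69.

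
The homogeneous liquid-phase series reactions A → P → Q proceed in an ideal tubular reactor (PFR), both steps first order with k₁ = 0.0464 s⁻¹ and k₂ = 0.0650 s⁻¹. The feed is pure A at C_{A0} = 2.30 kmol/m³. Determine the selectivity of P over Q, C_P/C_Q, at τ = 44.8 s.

0.253

For first-order series with pure A initially, C_P(τ) = k₁C_{A0}/(k₂−k₁)·(e^(−k₁τ) − e^(−k₂τ)).
e^(−k₁τ) = e^(−0.0464×44.8) = e^(−2.079) = 0.1251; e^(−k₂τ) = e^(−2.912) = 0.05437.
C_P = 0.0464×2.30/(0.0650−0.0464) × (0.1251−0.05437) = 5.738×0.07072 = 0.4058 kmol/m³.
C_A = C_{A0}e^(−k₁τ) = 0.2877 kmol/m³, so C_Q = C_{A0}−C_A−C_P = 1.607 kmol/m³; C_P/C_Q = 0.253.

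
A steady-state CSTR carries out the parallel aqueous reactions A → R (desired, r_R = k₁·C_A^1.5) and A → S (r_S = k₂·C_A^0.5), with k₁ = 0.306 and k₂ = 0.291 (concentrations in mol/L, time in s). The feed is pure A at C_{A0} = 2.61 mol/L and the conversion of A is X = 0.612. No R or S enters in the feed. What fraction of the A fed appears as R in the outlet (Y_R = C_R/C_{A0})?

Exit C_A = C_{A0}(1−X) = 2.61×0.388 = 1.013 mol/L.
A CSTR operates uniformly at the exit composition, giving r_R = 0.3118 and r_S = 0.2928 (each k·C_A^n at C_A = 1.013).
Fraction of consumed A going to R: r_R/(r_R+r_S) = 0.5157.
C_R = 0.5157·C_{A0}·X = 0.5157×2.61×0.612 = 0.824 mol/L; Y_R = C_R/C_{A0} = 0.316.

0.316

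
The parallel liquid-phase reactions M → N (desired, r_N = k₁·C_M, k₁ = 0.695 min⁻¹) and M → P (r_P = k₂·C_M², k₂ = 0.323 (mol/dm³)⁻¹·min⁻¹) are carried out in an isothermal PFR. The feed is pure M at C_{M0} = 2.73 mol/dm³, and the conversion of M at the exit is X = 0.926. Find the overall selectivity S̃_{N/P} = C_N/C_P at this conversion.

C_M = C_{M0}(1−X) = 0.2020 mol/dm³.
Along a PFR/batch, dC_N/dC_M = −r_N/(r_N+r_P) = −k₁/(k₁+k₂·C_M).
Integrating from C_{M0} to C_M: C_N = (0.695/0.323)·ln[(0.695+0.323·2.73)/(0.695+0.323·0.202)] = 2.152·ln(1.577/0.7603) = 1.570 mol/dm³.
C_P = (C_{M0}−C_M)−C_N = 0.9583 mol/dm³; S̃_{N/P} = 1.570/0.9583 = 1.64.

1.64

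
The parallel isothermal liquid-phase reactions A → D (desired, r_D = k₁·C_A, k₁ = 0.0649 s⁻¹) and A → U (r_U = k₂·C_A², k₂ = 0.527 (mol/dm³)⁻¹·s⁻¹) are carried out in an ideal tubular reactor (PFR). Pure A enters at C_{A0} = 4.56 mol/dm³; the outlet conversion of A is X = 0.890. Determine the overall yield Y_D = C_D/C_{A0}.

0.0544

C_A = C_{A0}(1−X) = 0.5016 mol/dm³.
Along a PFR/batch, dC_D/dC_A = −r_D/(r_D+r_U) = −k₁/(k₁+k₂·C_A).
Integrating from C_{A0} to C_A: C_D = (0.0649/0.527)·ln[(0.0649+0.527·4.56)/(0.0649+0.527·0.502)] = 0.1231·ln(2.468/0.3292) = 0.2481 mol/dm³.
Y_D = C_D/C_{A0} = 0.2481/4.56 = 0.0544.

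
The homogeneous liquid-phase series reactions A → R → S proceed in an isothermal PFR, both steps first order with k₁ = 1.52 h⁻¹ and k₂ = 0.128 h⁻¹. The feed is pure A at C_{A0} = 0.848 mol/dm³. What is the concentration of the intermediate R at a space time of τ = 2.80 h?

0.634 mol/dm³

Solving the coupled first-order balances gives C_R(τ) = [k₁/(k₂−k₁)]·C_{A0}·(e^(−k₁τ) − e^(−k₂τ)).
e^(−k₁τ) = e^(−1.52×2.80) = e^(−4.256) = 0.01418; e^(−k₂τ) = e^(−0.3584) = 0.6988.
C_R = 1.52×0.848/(0.128−1.52) × (0.01418−0.6988) = (-0.9260)×(-0.6846) = 0.6339 mol/dm³.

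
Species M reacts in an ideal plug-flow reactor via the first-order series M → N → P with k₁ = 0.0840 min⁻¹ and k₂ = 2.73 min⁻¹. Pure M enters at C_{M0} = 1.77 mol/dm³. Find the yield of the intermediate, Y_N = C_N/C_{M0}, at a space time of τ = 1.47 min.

0.0275

For first-order series with pure M initially, C_N(τ) = k₁C_{M0}/(k₂−k₁)·(e^(−k₁τ) − e^(−k₂τ)).
e^(−k₁τ) = e^(−0.0840×1.47) = e^(−0.1235) = 0.8838; e^(−k₂τ) = e^(−4.013) = 0.01808.
C_N = 0.0840×1.77/(2.73−0.0840) × (0.8838−0.01808) = 0.05619×0.8658 = 0.04865 mol/dm³.
Y_N = C_N/C_{M0} = 0.04865/1.77 = 0.0275.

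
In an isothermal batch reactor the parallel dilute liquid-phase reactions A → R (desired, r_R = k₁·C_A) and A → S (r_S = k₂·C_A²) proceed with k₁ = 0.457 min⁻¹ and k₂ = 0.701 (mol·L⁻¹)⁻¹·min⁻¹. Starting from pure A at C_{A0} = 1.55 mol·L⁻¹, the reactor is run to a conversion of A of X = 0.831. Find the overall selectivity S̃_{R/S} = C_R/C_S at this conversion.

C_A = C_{A0}(1−X) = 0.2620 mol·L⁻¹.
Along a PFR/batch, dC_R/dC_A = −r_R/(r_R+r_S) = −k₁/(k₁+k₂·C_A).
Integrating from C_{A0} to C_A: C_R = (0.457/0.701)·ln[(0.457+0.701·1.55)/(0.457+0.701·0.262)] = 0.6519·ln(1.544/0.6406) = 0.5733 mol·L⁻¹.
C_S = (C_{A0}−C_A)−C_R = 0.7148 mol·L⁻¹; S̃_{R/S} = 0.5733/0.7148 = 0.802.

0.802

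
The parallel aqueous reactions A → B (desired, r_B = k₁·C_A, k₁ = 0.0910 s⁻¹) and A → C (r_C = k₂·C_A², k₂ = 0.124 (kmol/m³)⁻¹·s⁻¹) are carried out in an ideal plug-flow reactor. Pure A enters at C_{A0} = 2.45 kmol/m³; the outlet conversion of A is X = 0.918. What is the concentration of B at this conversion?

0.899 kmol/m³

C_A = C_{A0}(1−X) = 0.2009 kmol/m³.
Along a PFR/batch, dC_B/dC_A = −r_B/(r_B+r_C) = −k₁/(k₁+k₂·C_A).
Integrating from C_{A0} to C_A: C_B = (0.0910/0.124)·ln[(0.0910+0.124·2.45)/(0.0910+0.124·0.201)] = 0.7339·ln(0.3948/0.1159) = 0.8994 kmol/m³.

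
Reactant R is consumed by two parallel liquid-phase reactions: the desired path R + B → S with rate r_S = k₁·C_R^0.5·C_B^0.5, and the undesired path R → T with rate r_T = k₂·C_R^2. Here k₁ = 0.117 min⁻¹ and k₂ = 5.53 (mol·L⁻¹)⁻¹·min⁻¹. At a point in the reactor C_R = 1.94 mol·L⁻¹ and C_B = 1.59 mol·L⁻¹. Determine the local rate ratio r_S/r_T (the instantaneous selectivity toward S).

S_{S/T} = r_S/r_T = (k₁·C_R^0.5·C_B^0.5)/(k₂·C_R^2) = (k₁/k₂)·C_R^-1.5·C_B^0.5.
= (0.117×1.940^0.5×1.590^0.5) / (5.53×1.940^2) = 0.2055/20.81 = 0.00987.

0.00987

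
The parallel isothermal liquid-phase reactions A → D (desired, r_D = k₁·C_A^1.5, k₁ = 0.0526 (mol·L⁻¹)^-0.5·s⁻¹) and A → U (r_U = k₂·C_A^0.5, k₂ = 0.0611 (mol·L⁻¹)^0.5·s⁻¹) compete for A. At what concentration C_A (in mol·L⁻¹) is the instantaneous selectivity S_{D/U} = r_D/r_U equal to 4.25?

4.94 mol·L⁻¹

S_{D/U} = (k₁/k₂)·C_A ⇒ C_A = S·k₂/k₁.
= 4.25×0.0611/0.0526 = 4.94 mol·L⁻¹.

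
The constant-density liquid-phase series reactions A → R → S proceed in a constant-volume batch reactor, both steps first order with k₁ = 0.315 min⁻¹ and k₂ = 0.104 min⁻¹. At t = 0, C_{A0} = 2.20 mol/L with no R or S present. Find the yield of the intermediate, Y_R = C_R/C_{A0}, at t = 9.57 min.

Solving the coupled first-order balances gives C_R(t) = [k₁/(k₂−k₁)]·C_{A0}·(e^(−k₁t) − e^(−k₂t)).
e^(−k₁t) = e^(−0.315×9.57) = e^(−3.015) = 0.04907; e^(−k₂t) = e^(−0.9953) = 0.3696.
C_R = 0.315×2.20/(0.104−0.315) × (0.04907−0.3696) = (-3.284)×(-0.3206) = 1.053 mol/L.
Y_R = C_R/C_{A0} = 1.053/2.20 = 0.479.

0.479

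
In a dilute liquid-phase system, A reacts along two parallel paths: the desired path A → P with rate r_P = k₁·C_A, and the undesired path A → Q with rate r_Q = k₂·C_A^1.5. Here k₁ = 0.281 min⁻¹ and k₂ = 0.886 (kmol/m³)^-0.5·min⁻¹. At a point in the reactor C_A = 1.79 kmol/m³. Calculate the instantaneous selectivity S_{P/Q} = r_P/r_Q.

0.237

S_{P/Q} = r_P/r_Q = (k₁·C_A)/(k₂·C_A^1.5) = (k₁/k₂)·C_A^-0.5.
= (0.281×1.790) / (0.886×1.790^1.5) = 0.5030/2.122 = 0.237.
The undesired path is higher order in A, so low C_A (CSTR or dilute feed) favours P.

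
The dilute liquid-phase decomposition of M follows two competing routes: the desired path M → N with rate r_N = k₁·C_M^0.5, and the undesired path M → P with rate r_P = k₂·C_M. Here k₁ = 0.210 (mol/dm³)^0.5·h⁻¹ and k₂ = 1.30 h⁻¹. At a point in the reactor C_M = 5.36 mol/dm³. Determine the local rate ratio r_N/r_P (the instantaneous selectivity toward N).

0.0698

S_{N/P} = r_N/r_P = (k₁·C_M^0.5)/(k₂·C_M) = (k₁/k₂)·C_M^-0.5.
= (0.210×5.360^0.5) / (1.30×5.360) = 0.4862/6.968 = 0.0698.
The undesired path is higher order in M, so low C_M (CSTR or dilute feed) favours N.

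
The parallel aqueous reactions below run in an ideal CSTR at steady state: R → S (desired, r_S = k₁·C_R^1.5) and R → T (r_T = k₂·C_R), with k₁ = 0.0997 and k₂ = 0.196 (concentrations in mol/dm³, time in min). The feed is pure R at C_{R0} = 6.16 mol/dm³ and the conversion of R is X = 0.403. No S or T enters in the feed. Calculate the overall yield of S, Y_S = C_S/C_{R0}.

Exit C_R = C_{R0}(1−X) = 6.16×0.597 = 3.678 mol/dm³.
In a CSTR the entire volume is at exit conditions, so r_S = 0.0997×3.678^1.5 = 0.7031 and r_T = 0.196×3.678 = 0.7208.
Fraction of consumed R going to S: r_S/(r_S+r_T) = 0.4938.
C_S = 0.4938·C_{R0}·X = 0.4938×6.16×0.403 = 1.23 mol/dm³; Y_S = C_S/C_{R0} = 0.199.

0.199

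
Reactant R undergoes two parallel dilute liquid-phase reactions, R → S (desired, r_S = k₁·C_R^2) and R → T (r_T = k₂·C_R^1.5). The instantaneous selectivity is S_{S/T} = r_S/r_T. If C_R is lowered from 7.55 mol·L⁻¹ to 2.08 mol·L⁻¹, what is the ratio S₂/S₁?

0.525

S_{S/T} = (k₁/k₂)·C_R^0.5, so S₂/S₁ = (C_{R,2}/C_{R,1})^0.5.
= (2.08/7.55)^0.5 = (0.2755)^0.5 = 0.525.
Selectivity toward S falls as C_R falls — high-concentration operation is favoured.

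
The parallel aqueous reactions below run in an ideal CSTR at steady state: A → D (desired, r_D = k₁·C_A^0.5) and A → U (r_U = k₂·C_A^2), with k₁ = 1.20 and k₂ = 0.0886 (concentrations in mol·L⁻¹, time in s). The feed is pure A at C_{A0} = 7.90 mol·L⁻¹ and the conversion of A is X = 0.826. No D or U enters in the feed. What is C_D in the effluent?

5.83 mol·L⁻¹

Exit C_A = C_{A0}(1−X) = 7.90×0.174 = 1.375 mol·L⁻¹.
In a CSTR the entire volume is at exit conditions, so r_D = 1.20×1.375^0.5 = 1.407 and r_U = 0.0886×1.375^2 = 0.1674.
Fraction of consumed A going to D: r_D/(r_D+r_U) = 0.8937.
C_D = 0.8937·C_{A0}·X = 0.8937×7.90×0.826 = 5.83 mol·L⁻¹.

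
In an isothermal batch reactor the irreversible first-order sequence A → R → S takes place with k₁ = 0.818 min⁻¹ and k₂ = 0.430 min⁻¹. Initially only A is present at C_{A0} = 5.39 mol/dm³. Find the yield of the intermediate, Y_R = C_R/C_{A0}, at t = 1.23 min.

0.471

For first-order series with pure A initially, C_R(t) = k₁C_{A0}/(k₂−k₁)·(e^(−k₁t) − e^(−k₂t)).
e^(−k₁t) = e^(−0.818×1.23) = e^(−1.006) = 0.3656; e^(−k₂t) = e^(−0.5289) = 0.5893.
C_R = 0.818×5.39/(0.430−0.818) × (0.3656−0.5893) = (-11.36)×(-0.2236) = 2.541 mol/dm³.
Y_R = C_R/C_{A0} = 2.541/5.39 = 0.471.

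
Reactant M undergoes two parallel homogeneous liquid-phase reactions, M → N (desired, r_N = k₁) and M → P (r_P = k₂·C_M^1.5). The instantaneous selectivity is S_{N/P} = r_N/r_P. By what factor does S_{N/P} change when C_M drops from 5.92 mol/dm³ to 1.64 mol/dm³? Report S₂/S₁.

S_{N/P} = (k₁/k₂)·C_M^-1.5, so S₂/S₁ = (C_{M,2}/C_{M,1})^-1.5.
= (1.64/5.92)^(-1.5) = (0.2770)^(-1.5) = 6.86.
Selectivity toward N rises as C_M falls — low-concentration operation is favoured.

6.86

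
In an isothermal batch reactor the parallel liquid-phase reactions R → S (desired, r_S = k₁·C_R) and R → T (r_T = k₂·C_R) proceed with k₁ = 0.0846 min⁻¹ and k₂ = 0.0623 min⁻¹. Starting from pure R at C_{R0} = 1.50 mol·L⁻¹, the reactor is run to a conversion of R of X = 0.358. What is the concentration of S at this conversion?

0.309 mol·L⁻¹

C_R = C_{R0}(1−X) = 0.9630 mol·L⁻¹.
Both paths are first order in R, so the instantaneous fraction to S is constant: dC_S/d(−C_R) = k₁/(k₁+k₂) = 0.5759.
C_S = 0.5759·(C_{R0}−C_R) = 0.5759×0.5370 = 0.309 mol·L⁻¹.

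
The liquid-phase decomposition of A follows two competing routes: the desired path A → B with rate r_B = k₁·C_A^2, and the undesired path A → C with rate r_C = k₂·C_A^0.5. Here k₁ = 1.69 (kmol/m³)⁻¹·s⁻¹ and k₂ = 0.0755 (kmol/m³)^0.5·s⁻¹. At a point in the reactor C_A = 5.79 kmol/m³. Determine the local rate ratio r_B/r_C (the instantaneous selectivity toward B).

312

S_{B/C} = r_B/r_C = (k₁·C_A^2)/(k₂·C_A^0.5) = (k₁/k₂)·C_A^1.5.
= (1.69×5.790^2) / (0.0755×5.790^0.5) = 56.66/0.1817 = 312.
Since the desired path is higher order in A, keeping C_A high (PFR or concentrated feed) favours B.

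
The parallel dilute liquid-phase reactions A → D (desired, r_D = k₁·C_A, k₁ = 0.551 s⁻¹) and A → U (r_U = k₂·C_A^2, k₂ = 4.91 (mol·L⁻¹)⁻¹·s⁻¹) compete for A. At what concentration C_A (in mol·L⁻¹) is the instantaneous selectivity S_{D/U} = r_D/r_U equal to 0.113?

S_{D/U} = (k₁/k₂)·C_A⁻¹ ⇒ C_A = (S·k₂/k₁)^(-1).
= (0.113×4.91/0.551)^(-1) = (1.007)^(-1) = 0.993 mol·L⁻¹.

0.993 mol·L⁻¹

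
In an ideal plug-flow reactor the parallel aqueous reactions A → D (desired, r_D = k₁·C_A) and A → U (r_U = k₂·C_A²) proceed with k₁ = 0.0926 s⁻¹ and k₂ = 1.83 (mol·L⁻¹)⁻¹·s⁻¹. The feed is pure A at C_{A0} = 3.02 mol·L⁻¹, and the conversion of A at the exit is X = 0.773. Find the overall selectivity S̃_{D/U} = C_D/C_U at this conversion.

C_A = C_{A0}(1−X) = 0.6855 mol·L⁻¹.
Along a PFR/batch, dC_D/dC_A = −r_D/(r_D+r_U) = −k₁/(k₁+k₂·C_A).
Integrating from C_{A0} to C_A: C_D = (0.0926/1.83)·ln[(0.0926+1.83·3.02)/(0.0926+1.83·0.686)] = 0.05060·ln(5.619/1.347) = 0.07227 mol·L⁻¹.
C_U = (C_{A0}−C_A)−C_D = 2.262 mol·L⁻¹; S̃_{D/U} = 0.07227/2.262 = 0.0319.

0.0319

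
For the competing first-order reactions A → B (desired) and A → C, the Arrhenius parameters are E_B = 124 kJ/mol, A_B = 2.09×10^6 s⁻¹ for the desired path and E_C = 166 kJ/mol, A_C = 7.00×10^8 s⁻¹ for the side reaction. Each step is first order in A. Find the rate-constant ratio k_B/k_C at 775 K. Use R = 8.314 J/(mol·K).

2.02

Since both paths have the same order in A, the concentration cancels and S_{B/C} = k_B/k_C = (A_B/A_C)·exp[(E_C−E_B)/(RT)].
(E_C−E_B)/(RT) = (166−124)×10³/(8.314×775) = 42000/6443 = 6.518.
k_B/k_C = (2.09×10^6/7.00×10^8)·exp(6.518) = 0.002986 × 677.5 = 2.02.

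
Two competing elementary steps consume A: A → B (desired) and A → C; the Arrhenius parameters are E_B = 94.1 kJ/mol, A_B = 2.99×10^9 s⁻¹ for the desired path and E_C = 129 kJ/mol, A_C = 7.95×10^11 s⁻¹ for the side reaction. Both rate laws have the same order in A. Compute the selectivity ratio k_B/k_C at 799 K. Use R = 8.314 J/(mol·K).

k_B/k_C = (A_B/A_C)·exp[−(E_B−E_C)/(RT)] = (A_B/A_C)·exp[(E_C−E_B)/(RT)].
(E_C−E_B)/(RT) = (129−94.1)×10³/(8.314×799) = 34900/6643 = 5.254.
k_B/k_C = (2.99×10^9/7.95×10^11)·exp(5.254) = 0.003761 × 191.3 = 0.719.

0.719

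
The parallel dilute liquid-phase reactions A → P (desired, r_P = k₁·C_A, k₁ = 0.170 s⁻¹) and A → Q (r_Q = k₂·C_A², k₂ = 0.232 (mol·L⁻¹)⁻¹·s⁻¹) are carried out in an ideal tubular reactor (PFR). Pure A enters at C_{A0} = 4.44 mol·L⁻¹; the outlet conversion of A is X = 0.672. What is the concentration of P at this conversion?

C_A = C_{A0}(1−X) = 1.456 mol·L⁻¹.
Along a PFR/batch, dC_P/dC_A = −r_P/(r_P+r_Q) = −k₁/(k₁+k₂·C_A).
Integrating from C_{A0} to C_A: C_P = (0.170/0.232)·ln[(0.170+0.232·4.44)/(0.170+0.232·1.46)] = 0.7328·ln(1.200/0.5079) = 0.6301 mol·L⁻¹.

0.630 mol·L⁻¹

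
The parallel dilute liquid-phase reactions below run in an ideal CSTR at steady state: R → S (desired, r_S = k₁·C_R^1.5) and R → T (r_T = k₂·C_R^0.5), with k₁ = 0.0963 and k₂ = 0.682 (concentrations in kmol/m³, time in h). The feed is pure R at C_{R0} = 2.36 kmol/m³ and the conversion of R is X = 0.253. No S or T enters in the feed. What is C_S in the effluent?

Exit C_R = C_{R0}(1−X) = 2.36×0.747 = 1.763 kmol/m³.
Rates in a CSTR are evaluated at the outlet concentration: r_S = 0.0963×1.763^1.5 = 0.2254, r_T = 0.682×1.763^0.5 = 0.9055.
Fraction of consumed R going to S: r_S/(r_S+r_T) = 0.1993.
C_S = 0.1993·C_{R0}·X = 0.1993×2.36×0.253 = 0.119 kmol/m³.

0.119 kmol/m³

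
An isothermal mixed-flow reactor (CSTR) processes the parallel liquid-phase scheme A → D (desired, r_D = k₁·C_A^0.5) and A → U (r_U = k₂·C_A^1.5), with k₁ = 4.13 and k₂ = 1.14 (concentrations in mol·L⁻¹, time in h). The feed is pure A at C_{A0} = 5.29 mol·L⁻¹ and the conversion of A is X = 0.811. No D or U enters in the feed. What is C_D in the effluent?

3.36 mol·L⁻¹

Exit C_A = C_{A0}(1−X) = 5.29×0.189 = 0.9998 mol·L⁻¹.
In a CSTR the entire volume is at exit conditions, so r_D = 4.13×0.9998^0.5 = 4.130 and r_U = 1.14×0.9998^1.5 = 1.140.
Fraction of consumed A going to D: r_D/(r_D+r_U) = 0.7837.
C_D = 0.7837·C_{A0}·X = 0.7837×5.29×0.811 = 3.36 mol·L⁻¹.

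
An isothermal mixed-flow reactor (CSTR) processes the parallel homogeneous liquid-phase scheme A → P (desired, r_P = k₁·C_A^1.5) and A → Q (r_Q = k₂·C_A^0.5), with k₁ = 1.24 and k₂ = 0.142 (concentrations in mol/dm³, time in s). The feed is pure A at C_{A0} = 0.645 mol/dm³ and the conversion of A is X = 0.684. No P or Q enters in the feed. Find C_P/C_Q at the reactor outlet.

1.78

Exit C_A = C_{A0}(1−X) = 0.645×0.316 = 0.2038 mol/dm³.
A CSTR operates uniformly at the exit composition, giving r_P = 0.1141 and r_Q = 0.06411 (each k·C_A^n at C_A = 0.2038).
Overall selectivity = C_P/C_Q = r_Pτ/(r_Qτ) = r_P/r_Q = 1.78.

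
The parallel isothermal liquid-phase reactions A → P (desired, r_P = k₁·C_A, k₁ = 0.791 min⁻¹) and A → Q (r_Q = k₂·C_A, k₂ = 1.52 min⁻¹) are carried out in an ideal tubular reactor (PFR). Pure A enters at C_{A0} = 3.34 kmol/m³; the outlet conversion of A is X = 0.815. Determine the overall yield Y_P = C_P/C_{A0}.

0.279

C_A = C_{A0}(1−X) = 0.6179 kmol/m³.
Both paths are first order in A, so the instantaneous fraction to P is constant: dC_P/d(−C_A) = k₁/(k₁+k₂) = 0.3423.
C_P = 0.3423·(C_{A0}−C_A) = 0.3423×2.722 = 0.932 kmol/m³.
Y_P = C_P/C_{A0} = 0.9317/3.34 = 0.279.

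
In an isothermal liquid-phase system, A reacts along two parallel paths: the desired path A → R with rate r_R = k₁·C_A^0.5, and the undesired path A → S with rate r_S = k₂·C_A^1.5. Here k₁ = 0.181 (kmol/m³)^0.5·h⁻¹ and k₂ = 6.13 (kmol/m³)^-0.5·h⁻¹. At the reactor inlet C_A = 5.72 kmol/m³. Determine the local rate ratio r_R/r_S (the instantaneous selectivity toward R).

S_{R/S} = r_R/r_S = (k₁·C_A^0.5)/(k₂·C_A^1.5) = (k₁/k₂)·C_A⁻¹.
= (0.181×5.720^0.5) / (6.13×5.720^1.5) = 0.4329/83.86 = 0.00516.
The undesired path is higher order in A, so low C_A (CSTR or dilute feed) favours R.

0.00516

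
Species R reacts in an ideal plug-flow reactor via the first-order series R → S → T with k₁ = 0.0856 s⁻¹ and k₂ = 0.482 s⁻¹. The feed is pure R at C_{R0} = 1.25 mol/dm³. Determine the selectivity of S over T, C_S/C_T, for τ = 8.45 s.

Solving the coupled first-order balances gives C_S(τ) = [k₁/(k₂−k₁)]·C_{R0}·(e^(−k₁τ) − e^(−k₂τ)).
e^(−k₁τ) = e^(−0.0856×8.45) = e^(−0.7233) = 0.4851; e^(−k₂τ) = e^(−4.073) = 0.01703.
C_S = 0.0856×1.25/(0.482−0.0856) × (0.4851−0.01703) = 0.2699×0.4681 = 0.1264 mol/dm³.
C_R = C_{R0}e^(−k₁τ) = 0.6064 mol/dm³, so C_T = C_{R0}−C_R−C_S = 0.5172 mol/dm³; C_S/C_T = 0.244.

0.244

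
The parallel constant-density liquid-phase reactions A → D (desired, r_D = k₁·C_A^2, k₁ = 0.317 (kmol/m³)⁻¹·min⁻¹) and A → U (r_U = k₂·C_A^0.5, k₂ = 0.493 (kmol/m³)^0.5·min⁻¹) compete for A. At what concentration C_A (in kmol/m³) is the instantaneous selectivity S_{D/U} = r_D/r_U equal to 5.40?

S_{D/U} = (k₁/k₂)·C_A^1.5 ⇒ C_A = (S·k₂/k₁)^(1/1.5).
= (5.40×0.493/0.317)^(0.6667) = (8.398)^(0.6667) = 4.13 kmol/m³.

4.13 kmol/m³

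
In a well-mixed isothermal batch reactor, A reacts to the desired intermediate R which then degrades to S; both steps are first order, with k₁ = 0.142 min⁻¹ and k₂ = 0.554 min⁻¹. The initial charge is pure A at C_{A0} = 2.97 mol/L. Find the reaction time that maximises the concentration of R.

3.30 min

The intermediate peaks when r₁ = r₂, i.e. k₁e^(−k₁t) = k₂e^(−k₂t), giving t_opt = ln(k₂/k₁)/(k₂−k₁).
= ln(0.554/0.142)/(0.554−0.142) = ln(3.901)/0.4120 = 1.361/0.4120 = 3.30 min.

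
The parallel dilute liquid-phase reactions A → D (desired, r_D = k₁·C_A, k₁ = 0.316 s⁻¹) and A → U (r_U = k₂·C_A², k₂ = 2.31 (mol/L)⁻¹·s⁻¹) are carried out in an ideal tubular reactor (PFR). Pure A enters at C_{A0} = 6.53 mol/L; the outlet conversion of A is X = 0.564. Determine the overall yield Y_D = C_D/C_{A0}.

C_A = C_{A0}(1−X) = 2.847 mol/L.
Along a PFR/batch, dC_D/dC_A = −r_D/(r_D+r_U) = −k₁/(k₁+k₂·C_A).
Integrating from C_{A0} to C_A: C_D = (0.316/2.31)·ln[(0.316+2.31·6.53)/(0.316+2.31·2.85)] = 0.1368·ln(15.40/6.893) = 0.1100 mol/L.
Y_D = C_D/C_{A0} = 0.1100/6.53 = 0.0168.

0.0168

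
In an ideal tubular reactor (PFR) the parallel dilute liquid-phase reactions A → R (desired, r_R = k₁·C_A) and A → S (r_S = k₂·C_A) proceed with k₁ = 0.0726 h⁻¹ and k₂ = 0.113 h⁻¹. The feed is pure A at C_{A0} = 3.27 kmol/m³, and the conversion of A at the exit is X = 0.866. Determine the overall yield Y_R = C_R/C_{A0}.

C_A = C_{A0}(1−X) = 0.4382 kmol/m³.
Both paths are first order in A, so the instantaneous fraction to R is constant: dC_R/d(−C_A) = k₁/(k₁+k₂) = 0.3912.
C_R = 0.3912·(C_{A0}−C_A) = 0.3912×2.832 = 1.11 kmol/m³.
Y_R = C_R/C_{A0} = 1.108/3.27 = 0.339.

0.339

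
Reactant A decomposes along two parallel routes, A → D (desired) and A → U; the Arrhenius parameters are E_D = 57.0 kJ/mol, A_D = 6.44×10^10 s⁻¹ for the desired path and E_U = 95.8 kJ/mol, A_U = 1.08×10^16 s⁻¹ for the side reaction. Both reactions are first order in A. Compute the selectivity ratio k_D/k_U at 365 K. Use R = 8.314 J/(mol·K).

2.13

Since both paths have the same order in A, the concentration cancels and S_{D/U} = k_D/k_U = (A_D/A_U)·exp[(E_U−E_D)/(RT)].
(E_U−E_D)/(RT) = (95.8−57.0)×10³/(8.314×365) = 38800/3035 = 12.79.
k_D/k_U = (6.44×10^10/1.08×10^16)·exp(12.79) = 5.963×10^-6 × 3.571×10^5 = 2.13.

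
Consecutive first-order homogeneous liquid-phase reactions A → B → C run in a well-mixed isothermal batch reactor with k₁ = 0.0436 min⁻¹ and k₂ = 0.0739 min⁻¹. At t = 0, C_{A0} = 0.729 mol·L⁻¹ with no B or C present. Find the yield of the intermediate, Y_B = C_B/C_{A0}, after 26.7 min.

For first-order series with pure A initially, C_B(t) = k₁C_{A0}/(k₂−k₁)·(e^(−k₁t) − e^(−k₂t)).
e^(−k₁t) = e^(−0.0436×26.7) = e^(−1.164) = 0.3122; e^(−k₂t) = e^(−1.973) = 0.1390.
C_B = 0.0436×0.729/(0.0739−0.0436) × (0.3122−0.1390) = 1.049×0.1732 = 0.1817 mol·L⁻¹.
Y_B = C_B/C_{A0} = 0.1817/0.729 = 0.249.

0.249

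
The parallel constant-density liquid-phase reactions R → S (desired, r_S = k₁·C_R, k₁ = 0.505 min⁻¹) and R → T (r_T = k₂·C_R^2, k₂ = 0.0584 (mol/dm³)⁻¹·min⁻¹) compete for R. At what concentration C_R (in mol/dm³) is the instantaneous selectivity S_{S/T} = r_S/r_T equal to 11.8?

S_{S/T} = (k₁/k₂)·C_R⁻¹ ⇒ C_R = (S·k₂/k₁)^(-1).
= (11.8×0.0584/0.505)^(-1) = (1.365)^(-1) = 0.733 mol/dm³.

0.733 mol/dm³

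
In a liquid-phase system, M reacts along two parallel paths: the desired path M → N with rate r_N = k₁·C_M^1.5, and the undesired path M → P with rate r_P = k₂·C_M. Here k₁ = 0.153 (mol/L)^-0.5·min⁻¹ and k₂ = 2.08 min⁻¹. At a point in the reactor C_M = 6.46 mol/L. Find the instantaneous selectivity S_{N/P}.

S_{N/P} = r_N/r_P = (k₁·C_M^1.5)/(k₂·C_M) = (k₁/k₂)·C_M^0.5.
= (0.153×6.460^1.5) / (2.08×6.460) = 2.512/13.44 = 0.187.

0.187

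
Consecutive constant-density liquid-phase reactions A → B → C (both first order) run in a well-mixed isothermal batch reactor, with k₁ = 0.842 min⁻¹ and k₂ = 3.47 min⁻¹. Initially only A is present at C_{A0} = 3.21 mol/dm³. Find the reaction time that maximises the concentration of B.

Setting dC_B/dt = 0 gives t_opt = ln(k₂/k₁)/(k₂−k₁).
= ln(3.47/0.842)/(3.47−0.842) = ln(4.121)/2.628 = 1.416/2.628 = 0.539 min.

0.539 min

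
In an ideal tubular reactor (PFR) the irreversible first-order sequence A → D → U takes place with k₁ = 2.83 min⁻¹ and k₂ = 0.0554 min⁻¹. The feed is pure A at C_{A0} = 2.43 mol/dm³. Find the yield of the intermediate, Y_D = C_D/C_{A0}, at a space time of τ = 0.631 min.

0.814

Solving the coupled first-order balances gives C_D(τ) = [k₁/(k₂−k₁)]·C_{A0}·(e^(−k₁τ) − e^(−k₂τ)).
e^(−k₁τ) = e^(−2.83×0.631) = e^(−1.786) = 0.1677; e^(−k₂τ) = e^(−0.03496) = 0.9656.
C_D = 2.83×2.43/(0.0554−2.83) × (0.1677−0.9656) = (-2.479)×(-0.7980) = 1.978 mol/dm³.
Y_D = C_D/C_{A0} = 1.978/2.43 = 0.814.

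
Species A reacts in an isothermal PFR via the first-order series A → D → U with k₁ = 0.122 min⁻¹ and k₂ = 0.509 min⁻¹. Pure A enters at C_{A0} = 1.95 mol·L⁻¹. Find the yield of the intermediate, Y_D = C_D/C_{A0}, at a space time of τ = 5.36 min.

Solving the coupled first-order balances gives C_D(τ) = [k₁/(k₂−k₁)]·C_{A0}·(e^(−k₁τ) − e^(−k₂τ)).
e^(−k₁τ) = e^(−0.122×5.36) = e^(−0.6539) = 0.5200; e^(−k₂τ) = e^(−2.728) = 0.06533.
C_D = 0.122×1.95/(0.509−0.122) × (0.5200−0.06533) = 0.6147×0.4547 = 0.2795 mol·L⁻¹.
Y_D = C_D/C_{A0} = 0.2795/1.95 = 0.143.

0.143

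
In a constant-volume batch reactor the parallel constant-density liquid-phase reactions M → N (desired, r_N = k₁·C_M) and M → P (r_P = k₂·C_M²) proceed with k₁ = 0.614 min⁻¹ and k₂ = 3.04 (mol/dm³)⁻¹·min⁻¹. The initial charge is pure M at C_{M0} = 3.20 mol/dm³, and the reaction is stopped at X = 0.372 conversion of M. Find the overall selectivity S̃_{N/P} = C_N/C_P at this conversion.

0.0788

C_M = C_{M0}(1−X) = 2.010 mol/dm³.
Along a PFR/batch, dC_N/dC_M = −r_N/(r_N+r_P) = −k₁/(k₁+k₂·C_M).
Integrating from C_{M0} to C_M: C_N = (0.614/3.04)·ln[(0.614+3.04·3.20)/(0.614+3.04·2.01)] = 0.2020·ln(10.34/6.723) = 0.08698 mol/dm³.
C_P = (C_{M0}−C_M)−C_N = 1.103 mol/dm³; S̃_{N/P} = 0.08698/1.103 = 0.0788.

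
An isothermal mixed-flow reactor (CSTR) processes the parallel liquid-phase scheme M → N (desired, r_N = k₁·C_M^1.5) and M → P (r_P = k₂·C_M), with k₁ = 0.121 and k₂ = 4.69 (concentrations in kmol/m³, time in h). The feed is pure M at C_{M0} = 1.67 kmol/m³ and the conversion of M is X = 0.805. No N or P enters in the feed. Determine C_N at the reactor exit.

Exit C_M = C_{M0}(1−X) = 1.67×0.195 = 0.3256 kmol/m³.
A CSTR operates uniformly at the exit composition, giving r_N = 0.02249 and r_P = 1.527 (each k·C_M^n at C_M = 0.3256).
Fraction of consumed M going to N: r_N/(r_N+r_P) = 0.01451.
C_N = 0.01451·C_{M0}·X = 0.01451×1.67×0.805 = 0.0195 kmol/m³.

0.0195 kmol/m³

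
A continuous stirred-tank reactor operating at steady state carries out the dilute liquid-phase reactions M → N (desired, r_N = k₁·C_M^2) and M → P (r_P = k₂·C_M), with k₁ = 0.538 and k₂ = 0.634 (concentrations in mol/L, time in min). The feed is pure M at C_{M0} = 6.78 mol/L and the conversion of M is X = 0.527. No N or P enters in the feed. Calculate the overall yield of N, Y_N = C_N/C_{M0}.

Exit C_M = C_{M0}(1−X) = 6.78×0.473 = 3.207 mol/L.
Rates in a CSTR are evaluated at the outlet concentration: r_N = 0.538×3.207^2 = 5.533, r_P = 0.634×3.207 = 2.033.
Fraction of consumed M going to N: r_N/(r_N+r_P) = 0.7313.
C_N = 0.7313·C_{M0}·X = 0.7313×6.78×0.527 = 2.61 mol/L; Y_N = C_N/C_{M0} = 0.385.

0.385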